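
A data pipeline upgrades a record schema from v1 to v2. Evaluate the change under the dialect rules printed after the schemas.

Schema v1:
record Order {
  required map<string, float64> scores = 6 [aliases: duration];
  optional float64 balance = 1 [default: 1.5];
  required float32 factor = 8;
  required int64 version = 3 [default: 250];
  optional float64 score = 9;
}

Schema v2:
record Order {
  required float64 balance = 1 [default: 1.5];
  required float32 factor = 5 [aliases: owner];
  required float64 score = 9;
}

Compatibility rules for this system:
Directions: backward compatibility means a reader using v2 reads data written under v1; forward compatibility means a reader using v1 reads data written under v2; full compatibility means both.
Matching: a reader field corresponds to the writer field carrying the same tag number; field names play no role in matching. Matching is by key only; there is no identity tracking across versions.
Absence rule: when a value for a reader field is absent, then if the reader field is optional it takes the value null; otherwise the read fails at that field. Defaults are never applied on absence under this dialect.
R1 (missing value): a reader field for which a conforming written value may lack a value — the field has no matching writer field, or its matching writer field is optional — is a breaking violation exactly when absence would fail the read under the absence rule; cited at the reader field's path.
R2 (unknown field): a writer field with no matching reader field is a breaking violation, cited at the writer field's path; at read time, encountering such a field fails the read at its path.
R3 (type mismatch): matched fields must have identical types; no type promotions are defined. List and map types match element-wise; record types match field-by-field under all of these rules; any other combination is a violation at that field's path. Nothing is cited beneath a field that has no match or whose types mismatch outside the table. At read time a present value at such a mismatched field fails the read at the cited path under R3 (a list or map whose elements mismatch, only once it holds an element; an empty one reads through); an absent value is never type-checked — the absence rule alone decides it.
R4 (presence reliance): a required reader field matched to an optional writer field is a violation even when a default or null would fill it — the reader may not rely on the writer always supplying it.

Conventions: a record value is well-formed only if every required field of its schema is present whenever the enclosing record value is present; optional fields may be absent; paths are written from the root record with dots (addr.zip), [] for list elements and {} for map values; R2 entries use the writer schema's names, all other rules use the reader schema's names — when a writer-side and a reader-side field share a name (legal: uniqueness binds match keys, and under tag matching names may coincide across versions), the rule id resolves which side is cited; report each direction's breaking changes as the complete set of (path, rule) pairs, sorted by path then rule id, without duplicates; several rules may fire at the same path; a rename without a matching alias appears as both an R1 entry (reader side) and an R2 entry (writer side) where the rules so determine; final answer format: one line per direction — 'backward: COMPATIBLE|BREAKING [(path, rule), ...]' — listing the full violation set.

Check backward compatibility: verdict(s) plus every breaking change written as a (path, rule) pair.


arrows below run writer -> reader for Order
backward analysis of Order with v2 as reader and v1 as writer:
  balance: paired with writer balance (float64 -> float64; writer optional)
  factor has no writer counterpart
  score: paired with writer score (float64 -> float64; writer optional)
  scores (writer side), unknown to reader
  factor (writer side), unknown to reader
  version (writer side), unknown to reader
  R1 fires at balance
  R4 fires at balance
  R1 fires at factor
  R2 fires at factor
  R1 fires at score
  R4 fires at score
  R2 fires at scores
  R2 fires at version
  => 8 violation(s): backward is BREAKING for Order

backward: BREAKING [(balance, R1), (balance, R4), (factor, R1), (factor, R2), (score, R1), (score, R4), (scores, R2), (version, R2)]


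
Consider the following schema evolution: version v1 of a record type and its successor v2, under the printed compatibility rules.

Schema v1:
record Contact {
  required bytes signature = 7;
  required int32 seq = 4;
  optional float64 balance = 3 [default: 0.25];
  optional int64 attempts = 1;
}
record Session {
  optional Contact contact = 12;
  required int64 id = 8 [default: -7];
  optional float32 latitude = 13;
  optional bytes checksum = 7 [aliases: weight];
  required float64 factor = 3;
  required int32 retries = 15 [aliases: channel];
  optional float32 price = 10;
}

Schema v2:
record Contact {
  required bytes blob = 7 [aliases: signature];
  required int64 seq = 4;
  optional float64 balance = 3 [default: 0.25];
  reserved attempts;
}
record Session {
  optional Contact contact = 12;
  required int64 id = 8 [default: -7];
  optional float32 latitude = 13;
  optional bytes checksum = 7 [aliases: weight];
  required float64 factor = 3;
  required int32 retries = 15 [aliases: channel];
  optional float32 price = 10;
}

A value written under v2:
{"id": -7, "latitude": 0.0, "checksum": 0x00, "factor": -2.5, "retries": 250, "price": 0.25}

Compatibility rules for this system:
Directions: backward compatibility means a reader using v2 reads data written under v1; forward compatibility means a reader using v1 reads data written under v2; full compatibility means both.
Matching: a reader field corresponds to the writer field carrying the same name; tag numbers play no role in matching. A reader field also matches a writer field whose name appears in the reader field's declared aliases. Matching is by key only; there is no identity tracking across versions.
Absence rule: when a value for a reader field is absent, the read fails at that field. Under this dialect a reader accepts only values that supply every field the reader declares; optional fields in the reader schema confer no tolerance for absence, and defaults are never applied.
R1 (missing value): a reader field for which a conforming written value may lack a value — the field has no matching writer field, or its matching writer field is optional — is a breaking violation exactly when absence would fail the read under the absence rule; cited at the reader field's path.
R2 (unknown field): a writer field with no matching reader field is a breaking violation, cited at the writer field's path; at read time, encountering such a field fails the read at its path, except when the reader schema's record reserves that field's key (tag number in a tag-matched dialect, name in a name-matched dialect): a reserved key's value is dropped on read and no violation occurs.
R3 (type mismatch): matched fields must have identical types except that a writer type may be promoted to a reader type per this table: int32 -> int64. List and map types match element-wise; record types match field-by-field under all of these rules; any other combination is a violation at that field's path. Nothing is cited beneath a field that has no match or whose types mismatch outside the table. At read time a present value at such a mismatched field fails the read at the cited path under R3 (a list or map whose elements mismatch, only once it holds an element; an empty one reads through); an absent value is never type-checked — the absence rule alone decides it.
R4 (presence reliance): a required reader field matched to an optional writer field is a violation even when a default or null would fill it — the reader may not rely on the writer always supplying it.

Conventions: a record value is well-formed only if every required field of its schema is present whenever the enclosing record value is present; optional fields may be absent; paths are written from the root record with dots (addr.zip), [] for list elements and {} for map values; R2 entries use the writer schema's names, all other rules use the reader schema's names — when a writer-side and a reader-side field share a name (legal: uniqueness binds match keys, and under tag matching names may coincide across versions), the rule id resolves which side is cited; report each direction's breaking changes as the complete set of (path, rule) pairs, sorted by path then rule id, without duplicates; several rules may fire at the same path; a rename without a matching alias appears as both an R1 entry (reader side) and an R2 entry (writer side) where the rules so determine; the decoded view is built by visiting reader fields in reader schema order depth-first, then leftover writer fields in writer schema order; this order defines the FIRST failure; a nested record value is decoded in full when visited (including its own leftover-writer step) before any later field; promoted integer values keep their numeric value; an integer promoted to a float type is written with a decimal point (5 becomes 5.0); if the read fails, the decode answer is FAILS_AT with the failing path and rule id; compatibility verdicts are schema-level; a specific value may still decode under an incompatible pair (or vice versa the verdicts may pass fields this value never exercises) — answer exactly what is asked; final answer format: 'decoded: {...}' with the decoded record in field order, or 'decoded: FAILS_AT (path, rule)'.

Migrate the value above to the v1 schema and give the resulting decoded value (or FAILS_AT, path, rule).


the writer's type comes first in each Session pair
decode walk for Session under reader schema v1:
  read fails at contact under R1 (no fill)
  => FAILS_AT (contact, R1)
remaining Session differences; none change what is asked:
  removed field attempts from record Contact (its key "attempts" joins the reserved list) -> shifts the Session verdicts, not this decode
  renamed field signature to blob in record Contact (alias signature declared on the renamed field) -> shifts the Session verdicts, not this decode
  field seq in record Contact: type int32 changed to int64 -> shifts the Session verdicts, not this decode

decoded: FAILS_AT (contact, R1)


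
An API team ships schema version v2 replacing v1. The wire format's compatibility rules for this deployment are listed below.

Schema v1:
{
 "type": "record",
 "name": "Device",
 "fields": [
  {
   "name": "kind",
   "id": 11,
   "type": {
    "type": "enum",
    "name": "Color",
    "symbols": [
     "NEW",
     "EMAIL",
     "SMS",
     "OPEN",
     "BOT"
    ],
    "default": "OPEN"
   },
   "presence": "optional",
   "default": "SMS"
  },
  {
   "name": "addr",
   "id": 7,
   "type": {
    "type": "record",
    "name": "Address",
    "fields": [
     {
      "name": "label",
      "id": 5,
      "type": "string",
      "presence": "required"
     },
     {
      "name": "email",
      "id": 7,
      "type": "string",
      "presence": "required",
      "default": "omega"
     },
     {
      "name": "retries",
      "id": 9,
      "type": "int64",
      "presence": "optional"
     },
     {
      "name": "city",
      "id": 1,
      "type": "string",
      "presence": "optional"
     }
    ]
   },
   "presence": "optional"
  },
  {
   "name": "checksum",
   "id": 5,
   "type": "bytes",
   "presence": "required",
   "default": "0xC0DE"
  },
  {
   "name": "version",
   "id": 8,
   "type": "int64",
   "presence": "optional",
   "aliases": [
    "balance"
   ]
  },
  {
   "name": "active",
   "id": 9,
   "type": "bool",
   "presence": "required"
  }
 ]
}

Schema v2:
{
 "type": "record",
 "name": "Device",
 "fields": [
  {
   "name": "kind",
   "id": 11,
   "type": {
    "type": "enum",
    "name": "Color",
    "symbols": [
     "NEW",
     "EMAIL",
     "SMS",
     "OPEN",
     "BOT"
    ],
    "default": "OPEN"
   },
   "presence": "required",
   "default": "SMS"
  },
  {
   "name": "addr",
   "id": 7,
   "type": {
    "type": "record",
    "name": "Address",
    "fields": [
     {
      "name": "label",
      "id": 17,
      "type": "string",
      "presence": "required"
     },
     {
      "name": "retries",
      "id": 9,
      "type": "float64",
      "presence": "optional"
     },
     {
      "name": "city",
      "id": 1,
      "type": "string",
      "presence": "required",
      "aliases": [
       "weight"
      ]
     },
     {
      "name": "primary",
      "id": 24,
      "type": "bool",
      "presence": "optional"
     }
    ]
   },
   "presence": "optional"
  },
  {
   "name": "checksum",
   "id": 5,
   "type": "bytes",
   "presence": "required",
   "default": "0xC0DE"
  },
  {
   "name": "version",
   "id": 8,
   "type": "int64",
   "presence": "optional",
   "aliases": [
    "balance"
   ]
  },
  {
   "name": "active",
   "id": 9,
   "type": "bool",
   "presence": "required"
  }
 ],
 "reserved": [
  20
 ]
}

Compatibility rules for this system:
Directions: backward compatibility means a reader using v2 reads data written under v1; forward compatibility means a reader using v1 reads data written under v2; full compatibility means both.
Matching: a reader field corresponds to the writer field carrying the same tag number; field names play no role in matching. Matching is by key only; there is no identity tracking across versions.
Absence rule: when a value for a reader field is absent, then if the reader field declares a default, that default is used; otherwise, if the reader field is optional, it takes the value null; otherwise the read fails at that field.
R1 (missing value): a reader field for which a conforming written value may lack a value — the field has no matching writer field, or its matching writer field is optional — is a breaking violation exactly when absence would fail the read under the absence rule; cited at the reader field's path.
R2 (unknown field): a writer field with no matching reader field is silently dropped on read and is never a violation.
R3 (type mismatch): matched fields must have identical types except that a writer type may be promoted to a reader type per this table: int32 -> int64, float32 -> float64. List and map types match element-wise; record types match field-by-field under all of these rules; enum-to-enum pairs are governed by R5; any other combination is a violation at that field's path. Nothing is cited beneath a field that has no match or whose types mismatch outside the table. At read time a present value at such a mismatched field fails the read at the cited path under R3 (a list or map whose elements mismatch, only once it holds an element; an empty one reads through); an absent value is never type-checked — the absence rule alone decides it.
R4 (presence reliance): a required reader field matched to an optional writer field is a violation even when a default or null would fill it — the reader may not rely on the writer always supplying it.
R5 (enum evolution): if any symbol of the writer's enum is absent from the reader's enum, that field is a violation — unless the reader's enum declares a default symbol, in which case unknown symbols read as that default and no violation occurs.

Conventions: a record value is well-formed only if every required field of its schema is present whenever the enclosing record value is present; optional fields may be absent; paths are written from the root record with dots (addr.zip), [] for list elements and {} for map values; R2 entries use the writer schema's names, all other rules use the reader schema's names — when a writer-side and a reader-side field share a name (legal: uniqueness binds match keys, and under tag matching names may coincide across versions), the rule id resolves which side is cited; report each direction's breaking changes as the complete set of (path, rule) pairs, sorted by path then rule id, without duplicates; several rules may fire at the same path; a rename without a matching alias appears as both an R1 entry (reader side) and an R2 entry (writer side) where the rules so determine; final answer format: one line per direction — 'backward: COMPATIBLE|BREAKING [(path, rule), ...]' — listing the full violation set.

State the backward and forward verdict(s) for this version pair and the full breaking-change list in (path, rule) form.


backward: BREAKING [(addr.city, R1), (addr.city, R4), (addr.label, R1), (addr.retries, R3), (kind, R4)]; forward: BREAKING [(addr.label, R1), (addr.retries, R3)]

arrows below run writer -> reader for Device
backward on Device — v2 reading data written by v1:
  Color -> Color, writer optional: kind aligns to kind
  Address -> Address, writer optional: addr aligns to addr
  bytes -> bytes, writer required: checksum aligns to checksum
  int64 -> int64, writer optional: version aligns to version
  bool -> bool, writer required: active aligns to active
  no writer field matches reader addr.label
  int64 -> float64, writer optional: addr.retries aligns to addr.retries
  string -> string, writer optional: addr.city aligns to addr.city
  no writer field matches reader addr.primary
  addr.label (writer side), unknown to reader
  addr.email (writer side), unknown to reader
  violation R1 at addr.city
  violation R4 at addr.city
  violation R1 at addr.label
  violation R3 at addr.retries
  violation R4 at kind
  => backward: BREAKING (5)
forward on Device — v1 reading data written by v2:
  Color -> Color, writer required: kind aligns to kind
  Address -> Address, writer optional: addr aligns to addr
  bytes -> bytes, writer required: checksum aligns to checksum
  int64 -> int64, writer optional: version aligns to version
  bool -> bool, writer required: active aligns to active
  no writer field matches reader addr.label
  no writer field matches reader addr.email
  float64 -> int64, writer optional: addr.retries aligns to addr.retries
  string -> string, writer required: addr.city aligns to addr.city
  addr.label (writer side), unknown to reader
  addr.primary (writer side), unknown to reader
  violation R1 at addr.label
  violation R3 at addr.retries
  => forward: BREAKING (2)


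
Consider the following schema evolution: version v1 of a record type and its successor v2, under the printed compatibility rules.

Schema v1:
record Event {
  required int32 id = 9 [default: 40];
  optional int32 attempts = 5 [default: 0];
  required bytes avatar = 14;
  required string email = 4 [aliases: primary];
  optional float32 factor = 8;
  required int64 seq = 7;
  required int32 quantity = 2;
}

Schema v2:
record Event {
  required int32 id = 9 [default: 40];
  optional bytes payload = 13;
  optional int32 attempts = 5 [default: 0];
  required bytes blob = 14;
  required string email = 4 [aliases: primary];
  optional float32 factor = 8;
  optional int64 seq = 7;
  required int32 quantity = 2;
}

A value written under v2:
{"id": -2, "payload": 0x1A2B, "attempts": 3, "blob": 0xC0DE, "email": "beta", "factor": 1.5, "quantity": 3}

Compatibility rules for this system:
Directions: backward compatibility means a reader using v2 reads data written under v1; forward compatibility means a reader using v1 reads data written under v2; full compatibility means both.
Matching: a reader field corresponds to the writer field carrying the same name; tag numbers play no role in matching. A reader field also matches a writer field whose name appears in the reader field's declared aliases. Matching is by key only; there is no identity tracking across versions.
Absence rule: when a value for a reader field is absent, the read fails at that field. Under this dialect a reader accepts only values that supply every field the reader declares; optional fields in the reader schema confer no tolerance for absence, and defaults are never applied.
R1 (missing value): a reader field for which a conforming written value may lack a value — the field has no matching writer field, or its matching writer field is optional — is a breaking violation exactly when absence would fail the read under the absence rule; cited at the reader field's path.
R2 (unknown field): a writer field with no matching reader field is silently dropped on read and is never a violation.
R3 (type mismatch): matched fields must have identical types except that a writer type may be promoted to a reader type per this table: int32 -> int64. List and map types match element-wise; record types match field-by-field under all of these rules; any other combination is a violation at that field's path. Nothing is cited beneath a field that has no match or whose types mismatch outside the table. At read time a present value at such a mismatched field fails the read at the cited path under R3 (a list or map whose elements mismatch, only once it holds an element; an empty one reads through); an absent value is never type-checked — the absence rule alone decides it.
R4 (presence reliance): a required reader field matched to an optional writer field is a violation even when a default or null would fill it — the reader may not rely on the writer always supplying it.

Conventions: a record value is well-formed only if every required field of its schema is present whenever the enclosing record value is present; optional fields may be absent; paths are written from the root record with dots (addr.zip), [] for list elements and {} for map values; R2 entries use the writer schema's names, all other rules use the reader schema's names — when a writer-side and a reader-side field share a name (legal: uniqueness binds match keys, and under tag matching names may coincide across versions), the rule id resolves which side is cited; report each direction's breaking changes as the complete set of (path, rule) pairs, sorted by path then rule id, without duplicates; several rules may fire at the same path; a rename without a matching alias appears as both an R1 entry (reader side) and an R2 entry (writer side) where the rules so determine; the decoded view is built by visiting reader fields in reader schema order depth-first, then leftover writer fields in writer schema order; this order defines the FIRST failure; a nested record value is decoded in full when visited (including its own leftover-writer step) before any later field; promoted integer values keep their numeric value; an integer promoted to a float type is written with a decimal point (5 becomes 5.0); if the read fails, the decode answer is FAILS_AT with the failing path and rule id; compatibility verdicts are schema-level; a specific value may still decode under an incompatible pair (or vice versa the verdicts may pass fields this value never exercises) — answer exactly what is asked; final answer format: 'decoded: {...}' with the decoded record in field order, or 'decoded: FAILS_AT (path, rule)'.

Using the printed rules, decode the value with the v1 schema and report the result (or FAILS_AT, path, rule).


arrows below run writer -> reader for Event
decode walk for Event under reader schema v1:
  id := -2
  attempts := 3
  read fails at avatar under R1 (no fill)
  => FAILS_AT (avatar, R1)
diffs on Event not affecting the asked answer:
  added field payload to record Event: optional bytes, tag 13 (in v2 it sits immediately before attempts) -> schema-level compatibility only; this Event value's decode is unchanged
  field seq in record Event: required changed to optional -> schema-level compatibility only; this Event value's decode is unchanged

decoded: FAILS_AT (avatar, R1)


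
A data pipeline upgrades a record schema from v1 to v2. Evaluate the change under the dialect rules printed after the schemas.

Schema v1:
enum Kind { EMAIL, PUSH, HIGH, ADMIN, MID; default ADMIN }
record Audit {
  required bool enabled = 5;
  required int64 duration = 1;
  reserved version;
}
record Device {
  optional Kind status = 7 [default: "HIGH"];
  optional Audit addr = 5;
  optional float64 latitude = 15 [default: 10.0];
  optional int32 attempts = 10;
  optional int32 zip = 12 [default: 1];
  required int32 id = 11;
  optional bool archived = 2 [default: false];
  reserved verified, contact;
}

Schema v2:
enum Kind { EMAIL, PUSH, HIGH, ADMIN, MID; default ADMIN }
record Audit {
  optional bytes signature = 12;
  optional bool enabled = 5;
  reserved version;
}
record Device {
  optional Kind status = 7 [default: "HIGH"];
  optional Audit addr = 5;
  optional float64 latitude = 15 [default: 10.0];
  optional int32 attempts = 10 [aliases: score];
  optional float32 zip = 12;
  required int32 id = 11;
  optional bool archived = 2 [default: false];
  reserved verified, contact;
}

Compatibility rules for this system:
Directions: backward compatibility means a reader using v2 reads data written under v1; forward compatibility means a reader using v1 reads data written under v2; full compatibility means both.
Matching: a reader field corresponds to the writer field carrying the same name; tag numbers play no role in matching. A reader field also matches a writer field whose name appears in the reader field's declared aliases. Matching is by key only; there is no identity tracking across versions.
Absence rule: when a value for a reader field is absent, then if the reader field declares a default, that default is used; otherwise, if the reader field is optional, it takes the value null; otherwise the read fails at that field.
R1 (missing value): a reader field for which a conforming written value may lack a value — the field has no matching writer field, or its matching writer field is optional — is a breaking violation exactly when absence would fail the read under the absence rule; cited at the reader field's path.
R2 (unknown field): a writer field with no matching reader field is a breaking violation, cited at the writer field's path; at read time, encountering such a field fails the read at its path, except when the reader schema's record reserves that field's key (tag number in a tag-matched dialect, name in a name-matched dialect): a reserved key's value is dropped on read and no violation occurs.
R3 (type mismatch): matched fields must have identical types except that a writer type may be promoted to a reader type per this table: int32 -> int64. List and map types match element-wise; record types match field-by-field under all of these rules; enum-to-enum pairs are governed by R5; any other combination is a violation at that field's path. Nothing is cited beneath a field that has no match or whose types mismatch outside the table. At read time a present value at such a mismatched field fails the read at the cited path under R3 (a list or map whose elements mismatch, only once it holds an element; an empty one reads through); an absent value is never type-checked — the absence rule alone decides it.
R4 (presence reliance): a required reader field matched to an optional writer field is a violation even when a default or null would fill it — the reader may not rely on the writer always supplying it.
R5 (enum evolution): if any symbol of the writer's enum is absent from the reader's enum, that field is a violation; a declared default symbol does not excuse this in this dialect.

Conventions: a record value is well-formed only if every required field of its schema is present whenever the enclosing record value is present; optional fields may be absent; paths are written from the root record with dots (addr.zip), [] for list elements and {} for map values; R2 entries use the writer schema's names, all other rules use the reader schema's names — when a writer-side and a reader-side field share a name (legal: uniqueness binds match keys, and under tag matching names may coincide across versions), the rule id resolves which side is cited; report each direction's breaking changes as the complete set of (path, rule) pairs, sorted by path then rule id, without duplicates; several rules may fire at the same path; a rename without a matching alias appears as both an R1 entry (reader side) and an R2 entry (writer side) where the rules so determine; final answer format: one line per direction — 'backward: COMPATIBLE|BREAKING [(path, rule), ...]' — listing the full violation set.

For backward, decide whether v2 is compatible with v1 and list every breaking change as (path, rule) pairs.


in Device below, arrows point writer -> reader
backward on Device — v2 reading data written by v1:
  status: Kind -> Kind, writer optional; from status
  addr: Audit -> Audit, writer optional; from addr
  latitude: float64 -> float64, writer optional; from latitude
  attempts: int32 -> int32, writer optional; from attempts
  zip: int32 -> float32, writer optional; from zip
  id: int32 -> int32, writer required; from id
  archived: bool -> bool, writer optional; from archived
  addr.signature has no writer counterpart
  addr.enabled: bool -> bool, writer required; from addr.enabled
  writer field addr.duration has no reader counterpart
  violation R2 at addr.duration
  violation R3 at zip
  => 2 violation(s): backward is BREAKING for Device
ruling out the remaining Device differences:
  field enabled in record Audit: required changed to optional -> fires only in the forward direction of Device, which is not asked here
  added field signature to record Audit: optional bytes, tag 12 (in v2 it sits immediately before enabled) -> fires only in the forward direction of Device, which is not asked here

backward: BREAKING [(addr.duration, R2), (zip, R3)]


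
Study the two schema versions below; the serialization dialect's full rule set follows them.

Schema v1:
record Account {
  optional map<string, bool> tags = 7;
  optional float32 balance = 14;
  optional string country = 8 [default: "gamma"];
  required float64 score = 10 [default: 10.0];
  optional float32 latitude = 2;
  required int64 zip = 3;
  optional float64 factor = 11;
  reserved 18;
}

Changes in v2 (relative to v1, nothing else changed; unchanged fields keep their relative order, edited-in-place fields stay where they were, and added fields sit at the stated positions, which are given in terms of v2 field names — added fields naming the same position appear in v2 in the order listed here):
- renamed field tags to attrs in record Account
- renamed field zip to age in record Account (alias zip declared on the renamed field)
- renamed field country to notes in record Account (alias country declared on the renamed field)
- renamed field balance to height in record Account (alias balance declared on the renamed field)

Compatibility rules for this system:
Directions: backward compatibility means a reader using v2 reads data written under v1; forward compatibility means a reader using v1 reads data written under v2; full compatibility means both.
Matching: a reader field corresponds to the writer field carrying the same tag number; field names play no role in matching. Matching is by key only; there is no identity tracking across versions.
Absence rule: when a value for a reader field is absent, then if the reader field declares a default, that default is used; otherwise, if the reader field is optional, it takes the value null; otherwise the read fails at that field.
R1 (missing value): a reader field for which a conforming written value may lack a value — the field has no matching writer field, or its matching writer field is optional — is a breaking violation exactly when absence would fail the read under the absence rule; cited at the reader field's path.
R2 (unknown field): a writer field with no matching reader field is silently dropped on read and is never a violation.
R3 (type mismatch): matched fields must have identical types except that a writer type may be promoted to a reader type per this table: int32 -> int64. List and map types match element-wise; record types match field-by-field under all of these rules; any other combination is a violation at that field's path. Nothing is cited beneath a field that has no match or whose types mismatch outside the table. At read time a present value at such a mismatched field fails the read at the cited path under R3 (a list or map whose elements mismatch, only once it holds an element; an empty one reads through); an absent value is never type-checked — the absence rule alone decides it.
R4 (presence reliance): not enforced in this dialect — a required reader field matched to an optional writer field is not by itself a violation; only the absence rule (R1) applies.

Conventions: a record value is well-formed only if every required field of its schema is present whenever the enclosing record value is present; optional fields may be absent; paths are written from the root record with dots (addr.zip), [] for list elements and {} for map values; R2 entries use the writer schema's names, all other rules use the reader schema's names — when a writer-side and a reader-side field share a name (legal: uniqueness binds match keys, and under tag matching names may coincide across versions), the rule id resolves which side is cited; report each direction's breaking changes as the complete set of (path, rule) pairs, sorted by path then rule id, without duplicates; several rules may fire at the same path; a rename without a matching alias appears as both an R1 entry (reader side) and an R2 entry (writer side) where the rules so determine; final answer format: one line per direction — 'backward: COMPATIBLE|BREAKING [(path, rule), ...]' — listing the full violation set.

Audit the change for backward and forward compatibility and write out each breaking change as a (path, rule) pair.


backward: COMPATIBLE []; forward: COMPATIBLE []

in Account below, arrows point writer -> reader
backward analysis of Account with v2 as reader and v1 as writer:
  attrs <- tags (map<string, bool> -> map<string, bool>, writer optional)
  height <- balance (float32 -> float32, writer optional)
  notes <- country (string -> string, writer optional)
  score <- score (float64 -> float64, writer required)
  latitude <- latitude (float32 -> float32, writer optional)
  age <- zip (int64 -> int64, writer required)
  factor <- factor (float64 -> float64, writer optional)
  => no violations; backward on Account: COMPATIBLE
forward analysis of Account with v1 as reader and v2 as writer:
  tags <- attrs (map<string, bool> -> map<string, bool>, writer optional)
  balance <- height (float32 -> float32, writer optional)
  country <- notes (string -> string, writer optional)
  score <- score (float64 -> float64, writer required)
  latitude <- latitude (float32 -> float32, writer optional)
  zip <- age (int64 -> int64, writer required)
  factor <- factor (float64 -> float64, writer optional)
  => no violations; forward on Account: COMPATIBLE


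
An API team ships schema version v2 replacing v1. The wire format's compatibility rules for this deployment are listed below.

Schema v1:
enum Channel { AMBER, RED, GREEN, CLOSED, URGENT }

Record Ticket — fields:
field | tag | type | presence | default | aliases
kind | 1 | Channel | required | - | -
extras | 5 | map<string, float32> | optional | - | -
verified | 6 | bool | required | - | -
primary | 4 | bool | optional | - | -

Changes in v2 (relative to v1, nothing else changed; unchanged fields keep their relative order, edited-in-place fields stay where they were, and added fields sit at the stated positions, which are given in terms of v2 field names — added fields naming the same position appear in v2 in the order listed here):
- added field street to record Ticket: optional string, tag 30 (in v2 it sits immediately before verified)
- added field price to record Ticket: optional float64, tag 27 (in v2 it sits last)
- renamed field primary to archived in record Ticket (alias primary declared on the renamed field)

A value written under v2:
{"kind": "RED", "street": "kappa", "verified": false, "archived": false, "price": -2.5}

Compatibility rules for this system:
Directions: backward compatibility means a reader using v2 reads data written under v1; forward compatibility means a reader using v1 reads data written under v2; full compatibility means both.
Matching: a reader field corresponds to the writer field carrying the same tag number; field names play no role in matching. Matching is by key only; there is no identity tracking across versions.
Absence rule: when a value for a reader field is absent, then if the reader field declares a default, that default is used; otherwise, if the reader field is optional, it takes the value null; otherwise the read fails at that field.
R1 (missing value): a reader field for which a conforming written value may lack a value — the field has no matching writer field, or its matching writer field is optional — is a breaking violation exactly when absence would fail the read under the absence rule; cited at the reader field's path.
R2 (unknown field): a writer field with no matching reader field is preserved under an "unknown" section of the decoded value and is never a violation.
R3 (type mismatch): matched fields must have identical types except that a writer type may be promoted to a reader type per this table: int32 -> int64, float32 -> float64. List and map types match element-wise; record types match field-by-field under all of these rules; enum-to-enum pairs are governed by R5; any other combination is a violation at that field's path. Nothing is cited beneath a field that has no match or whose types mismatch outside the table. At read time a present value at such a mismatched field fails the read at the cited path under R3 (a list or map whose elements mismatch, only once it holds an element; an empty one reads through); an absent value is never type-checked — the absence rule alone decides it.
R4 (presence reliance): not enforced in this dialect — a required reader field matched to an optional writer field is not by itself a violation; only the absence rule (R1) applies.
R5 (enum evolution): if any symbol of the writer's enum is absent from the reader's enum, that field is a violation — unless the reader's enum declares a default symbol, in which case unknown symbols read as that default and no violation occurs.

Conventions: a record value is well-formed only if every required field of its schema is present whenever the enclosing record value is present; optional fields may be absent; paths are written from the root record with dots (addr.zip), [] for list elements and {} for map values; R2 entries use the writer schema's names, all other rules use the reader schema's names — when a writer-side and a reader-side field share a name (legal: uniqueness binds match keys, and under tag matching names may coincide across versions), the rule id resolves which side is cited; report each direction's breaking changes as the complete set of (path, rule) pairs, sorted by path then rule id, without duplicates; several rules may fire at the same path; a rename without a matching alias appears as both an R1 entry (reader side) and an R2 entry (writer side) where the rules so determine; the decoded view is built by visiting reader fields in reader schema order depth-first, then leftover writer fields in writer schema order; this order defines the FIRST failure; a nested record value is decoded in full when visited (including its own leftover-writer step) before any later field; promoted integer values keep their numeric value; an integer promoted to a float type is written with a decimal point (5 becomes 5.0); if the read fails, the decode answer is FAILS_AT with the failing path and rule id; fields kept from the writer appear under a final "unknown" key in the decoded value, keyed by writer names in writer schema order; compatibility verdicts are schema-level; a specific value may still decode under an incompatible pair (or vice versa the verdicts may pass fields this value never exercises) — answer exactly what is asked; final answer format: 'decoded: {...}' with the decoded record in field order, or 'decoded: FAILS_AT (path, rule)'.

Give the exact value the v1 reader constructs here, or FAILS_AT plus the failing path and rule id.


decoded: {"kind": "RED", "extras": null, "verified": false, "primary": false, "unknown": {"street": "kappa", "price": -2.5}}

arrows below run writer -> reader for Ticket
decode walk for Ticket under reader schema v1:
  kind := "RED"
  extras := null (not supplied -> null)
  verified := false
  primary := false (from writer archived)
  writer street: kept under "unknown"
  writer price: kept under "unknown"
  => decoded: {"kind": "RED", "extras": null, "verified": false, "primary": false, "unknown": {"street": "kappa", "price": -2.5}}
the other Ticket changes do not affect what is asked:
  renamed field primary to archived in record Ticket (alias primary declared on the renamed field) -> inert under this dialect — no rule fires on Ticket and the result does not move
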